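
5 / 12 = 0.42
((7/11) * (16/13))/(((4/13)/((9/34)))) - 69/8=-11895/1496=-7.95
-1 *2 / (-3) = 2 / 3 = 0.67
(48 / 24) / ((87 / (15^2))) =150 / 29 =5.17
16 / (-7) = -16 / 7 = -2.29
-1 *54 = -54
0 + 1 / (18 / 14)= 7 / 9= 0.78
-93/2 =-46.50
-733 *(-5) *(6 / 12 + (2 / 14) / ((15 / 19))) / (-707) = -104819 / 29694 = -3.53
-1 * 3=-3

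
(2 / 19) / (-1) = -0.11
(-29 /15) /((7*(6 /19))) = -551 /630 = -0.87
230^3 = 12167000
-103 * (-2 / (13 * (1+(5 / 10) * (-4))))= -206 / 13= -15.85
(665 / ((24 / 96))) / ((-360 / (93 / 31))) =-133 / 6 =-22.17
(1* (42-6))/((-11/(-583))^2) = 101124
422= 422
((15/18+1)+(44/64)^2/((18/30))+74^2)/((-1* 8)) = -1402527/2048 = -684.83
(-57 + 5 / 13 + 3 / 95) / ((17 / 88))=-6149528 / 20995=-292.90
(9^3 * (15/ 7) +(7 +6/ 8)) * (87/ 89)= 3824259/ 2492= 1534.61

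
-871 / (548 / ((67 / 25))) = -4.26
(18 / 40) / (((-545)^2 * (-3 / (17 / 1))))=-51 / 5940500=-0.00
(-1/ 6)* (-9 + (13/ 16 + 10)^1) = -29/ 96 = -0.30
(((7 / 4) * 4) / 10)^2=49 / 100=0.49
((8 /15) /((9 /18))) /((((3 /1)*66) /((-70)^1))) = -112 /297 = -0.38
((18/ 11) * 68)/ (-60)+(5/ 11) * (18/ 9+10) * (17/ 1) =4998/ 55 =90.87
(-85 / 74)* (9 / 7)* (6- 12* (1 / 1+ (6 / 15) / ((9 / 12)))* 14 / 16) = 15453 / 1036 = 14.92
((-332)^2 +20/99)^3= 1299380885971065705536/970299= 1339155132563329.14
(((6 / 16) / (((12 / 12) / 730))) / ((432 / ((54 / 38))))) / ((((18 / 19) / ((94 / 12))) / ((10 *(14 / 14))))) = 74.46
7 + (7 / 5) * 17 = 154 / 5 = 30.80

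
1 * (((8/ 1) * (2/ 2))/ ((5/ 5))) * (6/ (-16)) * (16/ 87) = -0.55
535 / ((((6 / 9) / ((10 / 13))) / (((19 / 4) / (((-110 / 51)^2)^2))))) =41260960899 / 304532800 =135.49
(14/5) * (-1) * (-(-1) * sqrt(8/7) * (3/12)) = -sqrt(14)/5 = -0.75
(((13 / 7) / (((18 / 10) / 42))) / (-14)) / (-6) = 65 / 126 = 0.52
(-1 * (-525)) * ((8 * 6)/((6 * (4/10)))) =10500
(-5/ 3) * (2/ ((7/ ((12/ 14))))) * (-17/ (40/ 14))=17/ 7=2.43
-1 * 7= -7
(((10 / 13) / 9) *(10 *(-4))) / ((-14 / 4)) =800 / 819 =0.98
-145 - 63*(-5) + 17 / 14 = 2397 / 14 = 171.21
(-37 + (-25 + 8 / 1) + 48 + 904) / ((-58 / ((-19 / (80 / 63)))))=537453 / 2320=231.66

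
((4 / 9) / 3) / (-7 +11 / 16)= -64 / 2727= -0.02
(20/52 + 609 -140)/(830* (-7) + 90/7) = -0.08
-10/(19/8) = -80/19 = -4.21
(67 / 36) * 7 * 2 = 469 / 18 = 26.06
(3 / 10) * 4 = 6 / 5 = 1.20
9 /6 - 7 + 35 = 59 /2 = 29.50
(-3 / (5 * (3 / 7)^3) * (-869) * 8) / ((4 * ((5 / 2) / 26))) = 30998968 / 225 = 137773.19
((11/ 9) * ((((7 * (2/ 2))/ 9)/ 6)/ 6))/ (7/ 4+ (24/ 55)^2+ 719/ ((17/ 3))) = 565675/ 2759665221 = 0.00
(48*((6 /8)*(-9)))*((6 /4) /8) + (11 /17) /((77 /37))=-28769 /476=-60.44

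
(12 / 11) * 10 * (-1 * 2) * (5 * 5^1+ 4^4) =-67440 / 11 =-6130.91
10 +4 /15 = 154 /15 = 10.27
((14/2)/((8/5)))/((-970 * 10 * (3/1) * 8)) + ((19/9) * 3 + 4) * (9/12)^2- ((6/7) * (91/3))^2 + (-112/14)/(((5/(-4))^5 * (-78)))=-2028357218747/3026400000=-670.22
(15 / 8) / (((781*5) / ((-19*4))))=-57 / 1562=-0.04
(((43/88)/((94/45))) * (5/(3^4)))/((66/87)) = 31175/1637856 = 0.02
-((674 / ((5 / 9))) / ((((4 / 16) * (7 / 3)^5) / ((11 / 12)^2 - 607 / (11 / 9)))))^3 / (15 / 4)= 88667013754450565280096245684397 / 7898755462167666250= 11225441043102.95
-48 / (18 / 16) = -128 / 3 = -42.67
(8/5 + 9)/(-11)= -53/55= -0.96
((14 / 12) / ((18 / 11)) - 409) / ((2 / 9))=-44095 / 24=-1837.29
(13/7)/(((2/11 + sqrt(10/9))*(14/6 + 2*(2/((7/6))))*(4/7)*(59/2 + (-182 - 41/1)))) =273/555302 - 91*sqrt(10)/100964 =-0.00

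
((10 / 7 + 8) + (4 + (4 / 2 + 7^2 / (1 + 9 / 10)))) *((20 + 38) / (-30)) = -158978 / 1995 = -79.69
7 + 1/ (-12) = 83/ 12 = 6.92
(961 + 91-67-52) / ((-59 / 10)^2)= 93300 / 3481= 26.80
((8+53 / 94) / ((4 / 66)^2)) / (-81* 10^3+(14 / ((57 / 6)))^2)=-316468845 / 10994321216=-0.03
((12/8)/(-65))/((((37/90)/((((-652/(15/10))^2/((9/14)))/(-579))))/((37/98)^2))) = 31457696/7745283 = 4.06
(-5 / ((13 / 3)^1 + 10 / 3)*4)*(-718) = 43080 / 23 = 1873.04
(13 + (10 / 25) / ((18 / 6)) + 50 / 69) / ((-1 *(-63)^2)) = -683 / 195615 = -0.00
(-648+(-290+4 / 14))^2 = 43086096 / 49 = 879308.08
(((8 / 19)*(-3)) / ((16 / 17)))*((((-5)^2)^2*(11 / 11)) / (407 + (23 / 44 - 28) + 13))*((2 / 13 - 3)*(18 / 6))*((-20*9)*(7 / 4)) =-5747.67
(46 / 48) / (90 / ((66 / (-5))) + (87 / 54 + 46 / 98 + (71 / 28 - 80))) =-37191 / 3190094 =-0.01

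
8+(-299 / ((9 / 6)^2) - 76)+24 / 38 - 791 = -991.26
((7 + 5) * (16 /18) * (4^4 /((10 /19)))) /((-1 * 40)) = -9728 /75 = -129.71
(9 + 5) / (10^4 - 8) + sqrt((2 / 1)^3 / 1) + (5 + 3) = 2 * sqrt(2) + 39975 / 4996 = 10.83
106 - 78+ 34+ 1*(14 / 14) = 63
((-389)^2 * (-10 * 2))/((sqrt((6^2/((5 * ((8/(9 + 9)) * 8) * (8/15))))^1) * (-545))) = 4842272 * sqrt(3)/2943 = 2849.83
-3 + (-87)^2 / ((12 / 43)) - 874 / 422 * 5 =22879907 / 844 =27108.89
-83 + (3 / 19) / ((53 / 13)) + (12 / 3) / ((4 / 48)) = -35206 / 1007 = -34.96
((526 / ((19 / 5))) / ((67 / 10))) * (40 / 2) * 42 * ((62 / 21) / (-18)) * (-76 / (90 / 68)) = 887046400 / 5427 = 163450.60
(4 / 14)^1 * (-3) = -6 / 7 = -0.86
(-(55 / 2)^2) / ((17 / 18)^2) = -245025 / 289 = -847.84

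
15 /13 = 1.15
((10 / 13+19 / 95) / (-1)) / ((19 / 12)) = -756 / 1235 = -0.61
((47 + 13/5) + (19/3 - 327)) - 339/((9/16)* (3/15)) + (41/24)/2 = -788051/240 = -3283.55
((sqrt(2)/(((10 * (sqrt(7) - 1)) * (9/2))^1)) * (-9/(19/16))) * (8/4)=-16 * sqrt(14)/285 - 16 * sqrt(2)/285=-0.29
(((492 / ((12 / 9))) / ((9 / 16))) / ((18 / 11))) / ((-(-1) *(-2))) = -200.44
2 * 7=14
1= 1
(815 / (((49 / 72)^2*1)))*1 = 4224960 / 2401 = 1759.67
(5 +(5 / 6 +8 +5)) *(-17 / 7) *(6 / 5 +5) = -59551 / 210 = -283.58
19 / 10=1.90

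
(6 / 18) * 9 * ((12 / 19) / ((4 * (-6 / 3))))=-9 / 38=-0.24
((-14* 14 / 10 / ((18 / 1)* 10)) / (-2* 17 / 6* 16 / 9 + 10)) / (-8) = -147 / 800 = -0.18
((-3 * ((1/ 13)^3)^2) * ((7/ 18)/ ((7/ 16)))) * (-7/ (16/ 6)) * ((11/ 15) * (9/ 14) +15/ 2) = 279/ 24134045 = 0.00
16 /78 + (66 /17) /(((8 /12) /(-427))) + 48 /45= -8239019 /3315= -2485.38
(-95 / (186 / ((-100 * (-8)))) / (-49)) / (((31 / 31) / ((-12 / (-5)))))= 30400 / 1519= 20.01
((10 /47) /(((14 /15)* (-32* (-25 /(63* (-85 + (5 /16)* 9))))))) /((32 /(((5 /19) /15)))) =-11835 /14630912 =-0.00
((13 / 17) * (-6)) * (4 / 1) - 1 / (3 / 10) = -1106 / 51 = -21.69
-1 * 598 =-598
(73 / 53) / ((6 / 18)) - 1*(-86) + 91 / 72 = 348767 / 3816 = 91.40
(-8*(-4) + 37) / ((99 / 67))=1541 / 33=46.70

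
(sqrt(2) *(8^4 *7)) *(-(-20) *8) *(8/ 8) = 4587520 *sqrt(2) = 6487733.00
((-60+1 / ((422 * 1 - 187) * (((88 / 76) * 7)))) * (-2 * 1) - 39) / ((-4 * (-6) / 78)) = 4763447 / 18095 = 263.25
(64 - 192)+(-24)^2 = 448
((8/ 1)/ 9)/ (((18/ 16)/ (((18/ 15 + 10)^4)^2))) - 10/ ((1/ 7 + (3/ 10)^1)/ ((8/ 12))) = 191887131397222744/ 980859375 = 195631643.32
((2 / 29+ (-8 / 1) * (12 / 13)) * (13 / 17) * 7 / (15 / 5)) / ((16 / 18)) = -28959 / 1972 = -14.69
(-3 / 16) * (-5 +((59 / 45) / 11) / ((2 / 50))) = 25 / 66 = 0.38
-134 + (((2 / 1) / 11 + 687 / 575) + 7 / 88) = -6706719 / 50600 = -132.54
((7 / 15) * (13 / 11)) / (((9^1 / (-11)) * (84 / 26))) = -169 / 810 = -0.21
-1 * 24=-24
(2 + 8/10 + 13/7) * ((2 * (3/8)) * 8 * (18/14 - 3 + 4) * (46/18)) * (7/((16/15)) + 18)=4009.13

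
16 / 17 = 0.94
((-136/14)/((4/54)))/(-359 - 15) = 0.35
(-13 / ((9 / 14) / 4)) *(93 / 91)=-248 / 3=-82.67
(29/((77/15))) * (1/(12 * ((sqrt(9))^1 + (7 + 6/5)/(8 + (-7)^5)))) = 12179275/77598752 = 0.16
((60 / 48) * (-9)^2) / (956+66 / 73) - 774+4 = -215120755 / 279416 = -769.89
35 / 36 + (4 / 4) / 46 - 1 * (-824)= 683095 / 828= 824.99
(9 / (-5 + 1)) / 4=-9 / 16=-0.56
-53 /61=-0.87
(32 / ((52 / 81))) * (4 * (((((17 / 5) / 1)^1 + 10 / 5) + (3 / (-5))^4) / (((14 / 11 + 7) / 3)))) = 295612416 / 739375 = 399.81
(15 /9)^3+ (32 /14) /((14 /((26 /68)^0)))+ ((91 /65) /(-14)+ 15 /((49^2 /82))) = 3374363 /648270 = 5.21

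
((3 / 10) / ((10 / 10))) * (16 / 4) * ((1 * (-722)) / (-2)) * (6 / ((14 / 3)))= 19494 / 35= 556.97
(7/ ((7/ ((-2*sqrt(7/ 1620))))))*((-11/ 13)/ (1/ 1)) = 0.11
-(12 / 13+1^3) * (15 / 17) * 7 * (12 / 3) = -47.51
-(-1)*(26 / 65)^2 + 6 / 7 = 178 / 175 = 1.02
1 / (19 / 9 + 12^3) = 9 / 15571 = 0.00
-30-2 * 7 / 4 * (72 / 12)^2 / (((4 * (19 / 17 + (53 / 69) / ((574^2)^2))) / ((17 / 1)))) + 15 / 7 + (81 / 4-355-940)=-7099901295079813613 / 3984816184441036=-1781.74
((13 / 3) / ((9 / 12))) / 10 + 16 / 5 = 34 / 9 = 3.78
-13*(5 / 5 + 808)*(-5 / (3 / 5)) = 262925 / 3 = 87641.67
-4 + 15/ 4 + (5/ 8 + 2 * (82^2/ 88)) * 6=20249/ 22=920.41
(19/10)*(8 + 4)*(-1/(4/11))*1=-627/10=-62.70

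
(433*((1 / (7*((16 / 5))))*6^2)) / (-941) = -19485 / 26348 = -0.74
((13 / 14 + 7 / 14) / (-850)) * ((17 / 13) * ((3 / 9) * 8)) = -0.01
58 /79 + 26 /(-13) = -100 /79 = -1.27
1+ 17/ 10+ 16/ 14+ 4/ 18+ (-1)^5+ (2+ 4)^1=5711/ 630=9.07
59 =59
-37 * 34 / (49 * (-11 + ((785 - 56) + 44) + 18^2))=-0.02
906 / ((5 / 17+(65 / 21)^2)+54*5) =3.24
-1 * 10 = -10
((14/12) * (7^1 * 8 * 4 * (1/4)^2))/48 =49/144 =0.34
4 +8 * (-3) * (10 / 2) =-116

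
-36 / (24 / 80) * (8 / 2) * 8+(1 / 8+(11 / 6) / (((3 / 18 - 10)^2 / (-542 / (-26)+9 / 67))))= -93128854097 / 24255608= -3839.48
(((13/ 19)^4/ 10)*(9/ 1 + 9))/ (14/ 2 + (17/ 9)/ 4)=9253764/ 175281745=0.05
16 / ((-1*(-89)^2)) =-16 / 7921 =-0.00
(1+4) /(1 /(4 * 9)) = 180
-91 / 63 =-13 / 9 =-1.44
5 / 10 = 1 / 2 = 0.50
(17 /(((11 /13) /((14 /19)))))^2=9572836 /43681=219.15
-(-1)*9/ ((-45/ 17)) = -17/ 5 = -3.40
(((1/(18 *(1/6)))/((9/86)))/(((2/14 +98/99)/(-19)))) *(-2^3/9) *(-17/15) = -17111248/317925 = -53.82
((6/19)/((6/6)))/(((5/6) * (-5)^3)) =-36/11875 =-0.00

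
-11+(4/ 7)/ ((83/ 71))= -6107/ 581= -10.51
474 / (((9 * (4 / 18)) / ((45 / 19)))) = 10665 / 19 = 561.32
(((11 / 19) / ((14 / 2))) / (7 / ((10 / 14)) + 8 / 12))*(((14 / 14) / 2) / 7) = 165 / 292334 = 0.00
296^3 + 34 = 25934370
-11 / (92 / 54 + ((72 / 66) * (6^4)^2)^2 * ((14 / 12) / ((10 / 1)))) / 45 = -3993 / 6398277270138038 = -0.00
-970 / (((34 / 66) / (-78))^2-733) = 6426711720 / 4856473619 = 1.32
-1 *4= -4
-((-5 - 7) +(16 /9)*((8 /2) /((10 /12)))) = 52 /15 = 3.47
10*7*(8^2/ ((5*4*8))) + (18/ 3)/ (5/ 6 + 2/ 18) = 584/ 17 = 34.35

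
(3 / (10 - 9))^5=243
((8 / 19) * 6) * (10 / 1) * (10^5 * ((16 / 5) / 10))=808421.05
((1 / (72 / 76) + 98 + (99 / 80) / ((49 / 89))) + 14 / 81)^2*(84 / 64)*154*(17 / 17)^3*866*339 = 558764395413750106339 / 914457600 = 611033683151.36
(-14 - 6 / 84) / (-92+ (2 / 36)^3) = 574452 / 3755801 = 0.15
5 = 5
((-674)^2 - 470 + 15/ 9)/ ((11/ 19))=783849.61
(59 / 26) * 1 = 59 / 26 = 2.27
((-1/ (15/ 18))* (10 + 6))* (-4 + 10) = -115.20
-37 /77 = -0.48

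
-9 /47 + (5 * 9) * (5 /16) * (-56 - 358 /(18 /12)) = -779061 /188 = -4143.94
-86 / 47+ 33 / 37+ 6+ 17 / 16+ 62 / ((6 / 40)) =419.46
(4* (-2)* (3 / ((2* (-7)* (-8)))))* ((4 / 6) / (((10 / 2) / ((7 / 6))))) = -1 / 30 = -0.03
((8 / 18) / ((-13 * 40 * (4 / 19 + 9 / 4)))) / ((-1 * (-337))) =-38 / 36866115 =-0.00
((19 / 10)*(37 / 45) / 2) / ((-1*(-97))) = 703 / 87300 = 0.01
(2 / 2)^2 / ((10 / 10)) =1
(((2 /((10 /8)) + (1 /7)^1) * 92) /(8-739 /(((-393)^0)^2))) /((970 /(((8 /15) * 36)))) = -269376 /62043625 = -0.00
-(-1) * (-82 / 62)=-41 / 31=-1.32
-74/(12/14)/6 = -259/18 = -14.39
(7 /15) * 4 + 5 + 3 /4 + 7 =14.62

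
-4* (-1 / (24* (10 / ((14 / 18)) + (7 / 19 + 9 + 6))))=133 / 22524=0.01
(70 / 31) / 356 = 35 / 5518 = 0.01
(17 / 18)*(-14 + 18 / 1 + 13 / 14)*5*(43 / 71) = 84065 / 5964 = 14.10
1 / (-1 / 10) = -10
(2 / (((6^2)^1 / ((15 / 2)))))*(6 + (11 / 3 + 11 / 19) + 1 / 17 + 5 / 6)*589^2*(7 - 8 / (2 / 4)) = -1970602575 / 136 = -14489724.82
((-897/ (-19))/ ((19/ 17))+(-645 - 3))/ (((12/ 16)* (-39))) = 20.71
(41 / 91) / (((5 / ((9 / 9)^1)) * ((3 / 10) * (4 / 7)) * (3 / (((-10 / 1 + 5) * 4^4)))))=-26240 / 117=-224.27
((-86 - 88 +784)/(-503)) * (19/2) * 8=-46360/503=-92.17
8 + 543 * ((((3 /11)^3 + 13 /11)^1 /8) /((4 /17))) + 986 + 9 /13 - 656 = 11860543 /17303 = 685.46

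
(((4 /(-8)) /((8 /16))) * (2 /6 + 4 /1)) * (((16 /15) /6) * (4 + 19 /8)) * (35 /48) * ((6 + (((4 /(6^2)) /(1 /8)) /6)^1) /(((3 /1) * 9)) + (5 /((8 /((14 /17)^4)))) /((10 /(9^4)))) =-1046297348005 /1547241264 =-676.23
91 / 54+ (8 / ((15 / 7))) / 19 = 9653 / 5130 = 1.88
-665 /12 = -55.42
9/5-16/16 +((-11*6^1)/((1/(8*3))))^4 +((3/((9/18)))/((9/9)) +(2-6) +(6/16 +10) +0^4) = 251814480445967/40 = 6295362011149.18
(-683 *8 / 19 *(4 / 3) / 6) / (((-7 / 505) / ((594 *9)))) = 3278072160 / 133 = 24647159.10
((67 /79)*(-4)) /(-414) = 134 /16353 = 0.01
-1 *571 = -571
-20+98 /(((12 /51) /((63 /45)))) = 5631 /10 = 563.10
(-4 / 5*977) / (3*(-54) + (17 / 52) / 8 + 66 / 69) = 37391744 / 7702365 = 4.85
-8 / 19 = -0.42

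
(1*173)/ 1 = 173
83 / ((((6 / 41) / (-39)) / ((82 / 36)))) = -1813799 / 36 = -50383.31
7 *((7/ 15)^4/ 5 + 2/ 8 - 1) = -5248397/ 1012500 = -5.18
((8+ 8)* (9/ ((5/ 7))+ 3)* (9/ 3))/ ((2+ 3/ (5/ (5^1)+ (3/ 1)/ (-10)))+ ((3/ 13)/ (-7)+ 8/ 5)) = 37856/ 397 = 95.36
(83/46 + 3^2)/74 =497/3404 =0.15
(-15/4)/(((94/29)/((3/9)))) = -0.39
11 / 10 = 1.10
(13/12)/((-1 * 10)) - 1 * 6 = -733/120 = -6.11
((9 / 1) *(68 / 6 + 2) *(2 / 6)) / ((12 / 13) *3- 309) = -520 / 3981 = -0.13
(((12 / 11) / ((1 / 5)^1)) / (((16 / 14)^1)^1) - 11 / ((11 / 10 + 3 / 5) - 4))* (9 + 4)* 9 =565695 / 506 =1117.97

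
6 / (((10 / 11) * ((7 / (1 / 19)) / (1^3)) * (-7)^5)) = -33 / 11176655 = -0.00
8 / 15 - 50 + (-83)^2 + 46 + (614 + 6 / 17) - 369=1818376 / 255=7130.89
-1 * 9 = -9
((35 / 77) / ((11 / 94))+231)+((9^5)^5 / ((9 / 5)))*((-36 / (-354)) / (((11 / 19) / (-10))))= -5001355980919906368431057861 / 7139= -700568144126615263822812.40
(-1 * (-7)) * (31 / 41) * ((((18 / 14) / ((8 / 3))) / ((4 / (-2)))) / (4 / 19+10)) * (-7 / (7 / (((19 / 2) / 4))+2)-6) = 270351 / 291776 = 0.93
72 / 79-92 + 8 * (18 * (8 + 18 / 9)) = 1348.91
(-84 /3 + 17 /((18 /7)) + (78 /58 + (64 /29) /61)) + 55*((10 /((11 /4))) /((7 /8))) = 46487563 /222894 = 208.56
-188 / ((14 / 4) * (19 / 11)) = -4136 / 133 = -31.10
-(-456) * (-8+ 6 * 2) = 1824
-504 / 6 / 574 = -6 / 41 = -0.15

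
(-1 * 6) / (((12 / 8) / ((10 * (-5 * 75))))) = 15000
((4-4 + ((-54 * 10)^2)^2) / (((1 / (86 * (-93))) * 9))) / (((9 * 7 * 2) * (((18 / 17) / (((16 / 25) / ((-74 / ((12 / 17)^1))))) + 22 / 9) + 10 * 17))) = 604510594560000 / 1001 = 603906687872.13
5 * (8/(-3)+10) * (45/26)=825/13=63.46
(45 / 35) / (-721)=-9 / 5047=-0.00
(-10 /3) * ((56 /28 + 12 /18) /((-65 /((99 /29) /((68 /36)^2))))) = 14256 /108953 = 0.13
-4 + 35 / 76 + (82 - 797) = -54609 / 76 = -718.54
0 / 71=0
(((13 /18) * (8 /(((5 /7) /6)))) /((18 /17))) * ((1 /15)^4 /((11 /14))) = 86632 /75178125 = 0.00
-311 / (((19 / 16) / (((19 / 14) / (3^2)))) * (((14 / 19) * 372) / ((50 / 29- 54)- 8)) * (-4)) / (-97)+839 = 96797650624 / 115369569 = 839.02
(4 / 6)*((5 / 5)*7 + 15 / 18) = 47 / 9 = 5.22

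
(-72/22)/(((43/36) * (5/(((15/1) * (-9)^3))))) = 2834352/473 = 5992.29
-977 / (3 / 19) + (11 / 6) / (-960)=-35640971 / 5760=-6187.67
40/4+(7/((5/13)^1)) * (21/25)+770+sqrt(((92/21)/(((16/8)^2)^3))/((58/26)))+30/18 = sqrt(182091)/2436+298858/375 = 797.13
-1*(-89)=89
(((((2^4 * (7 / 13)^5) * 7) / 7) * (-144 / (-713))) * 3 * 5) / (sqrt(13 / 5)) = 580849920 * sqrt(65) / 3441514817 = 1.36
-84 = -84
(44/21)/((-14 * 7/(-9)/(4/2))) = 132/343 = 0.38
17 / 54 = 0.31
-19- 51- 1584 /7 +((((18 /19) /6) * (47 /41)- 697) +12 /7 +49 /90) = -990.85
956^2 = 913936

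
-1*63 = -63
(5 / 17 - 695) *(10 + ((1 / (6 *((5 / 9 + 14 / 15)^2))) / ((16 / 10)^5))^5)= -130127049311235107638635362505054817087238726575 / 18731243338584290181008458270943991461576704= -6947.06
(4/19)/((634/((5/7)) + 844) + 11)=20/165547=0.00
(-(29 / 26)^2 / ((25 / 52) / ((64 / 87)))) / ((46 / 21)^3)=-716184 / 3954275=-0.18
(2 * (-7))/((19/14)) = -196/19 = -10.32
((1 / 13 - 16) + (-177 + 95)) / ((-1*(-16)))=-1273 / 208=-6.12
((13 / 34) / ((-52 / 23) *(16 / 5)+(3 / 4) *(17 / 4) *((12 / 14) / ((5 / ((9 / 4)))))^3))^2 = 673148047936000000 / 228976083215970755809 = 0.00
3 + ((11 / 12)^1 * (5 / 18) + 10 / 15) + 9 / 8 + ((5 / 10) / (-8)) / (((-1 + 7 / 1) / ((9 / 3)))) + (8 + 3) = 13837 / 864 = 16.02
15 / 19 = 0.79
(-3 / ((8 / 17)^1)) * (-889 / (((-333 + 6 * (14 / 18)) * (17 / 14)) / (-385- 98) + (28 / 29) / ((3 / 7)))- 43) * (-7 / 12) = -71502877523 / 57950624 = -1233.86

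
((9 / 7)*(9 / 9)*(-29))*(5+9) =-522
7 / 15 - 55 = -818 / 15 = -54.53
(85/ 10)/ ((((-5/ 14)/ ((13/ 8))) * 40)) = -1547/ 1600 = -0.97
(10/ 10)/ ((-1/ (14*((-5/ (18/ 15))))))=175/ 3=58.33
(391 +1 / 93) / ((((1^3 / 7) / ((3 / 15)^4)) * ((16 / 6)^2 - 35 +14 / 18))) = -190911 / 1181875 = -0.16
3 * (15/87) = 15/29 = 0.52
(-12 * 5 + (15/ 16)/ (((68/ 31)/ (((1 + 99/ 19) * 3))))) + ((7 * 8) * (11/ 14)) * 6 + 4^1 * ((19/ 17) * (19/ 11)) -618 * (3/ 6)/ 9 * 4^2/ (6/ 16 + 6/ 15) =-5171952257/ 10573728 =-489.13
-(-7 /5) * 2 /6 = 7 /15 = 0.47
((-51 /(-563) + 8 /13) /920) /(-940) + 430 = 2721672610833 /6329471200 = 430.00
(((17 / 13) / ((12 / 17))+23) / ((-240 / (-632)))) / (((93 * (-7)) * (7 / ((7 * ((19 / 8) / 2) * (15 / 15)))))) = -5819377 / 48746880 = -0.12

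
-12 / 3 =-4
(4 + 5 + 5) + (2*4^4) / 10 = 326 / 5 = 65.20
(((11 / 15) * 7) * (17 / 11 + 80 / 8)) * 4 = 3556 / 15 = 237.07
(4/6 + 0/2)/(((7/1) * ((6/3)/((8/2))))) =4/21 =0.19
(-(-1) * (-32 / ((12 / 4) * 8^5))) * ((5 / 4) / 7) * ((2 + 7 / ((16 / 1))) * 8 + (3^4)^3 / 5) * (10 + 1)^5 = -57069871309 / 57344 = -995219.58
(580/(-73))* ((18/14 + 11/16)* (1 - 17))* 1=128180/511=250.84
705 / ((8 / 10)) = 3525 / 4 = 881.25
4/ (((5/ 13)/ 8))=83.20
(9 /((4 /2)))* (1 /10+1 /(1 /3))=279 /20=13.95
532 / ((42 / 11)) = 139.33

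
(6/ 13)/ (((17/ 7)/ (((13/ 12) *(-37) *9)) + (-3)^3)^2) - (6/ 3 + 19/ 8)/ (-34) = 2617407635339/ 20241454470800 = 0.13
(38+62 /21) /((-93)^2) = 860 /181629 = 0.00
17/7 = 2.43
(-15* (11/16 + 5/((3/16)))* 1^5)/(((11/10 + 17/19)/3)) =-1871025/3032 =-617.09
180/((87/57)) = 117.93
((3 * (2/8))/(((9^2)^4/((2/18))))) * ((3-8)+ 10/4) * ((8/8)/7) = -5/7231849128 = -0.00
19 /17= 1.12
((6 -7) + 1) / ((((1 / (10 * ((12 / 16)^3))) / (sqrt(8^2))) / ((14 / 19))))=0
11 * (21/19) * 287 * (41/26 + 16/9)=17347715/1482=11705.61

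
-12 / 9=-4 / 3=-1.33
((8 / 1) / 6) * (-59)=-236 / 3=-78.67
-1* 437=-437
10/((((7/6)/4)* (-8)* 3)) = -10/7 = -1.43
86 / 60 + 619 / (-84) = -831 / 140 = -5.94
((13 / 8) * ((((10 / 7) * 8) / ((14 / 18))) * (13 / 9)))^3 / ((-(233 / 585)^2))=-1651854710025000 / 6387046561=-258625.75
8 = 8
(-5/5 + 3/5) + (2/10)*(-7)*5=-7.40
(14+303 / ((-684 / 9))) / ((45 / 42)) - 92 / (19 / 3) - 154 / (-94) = -94901 / 26790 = -3.54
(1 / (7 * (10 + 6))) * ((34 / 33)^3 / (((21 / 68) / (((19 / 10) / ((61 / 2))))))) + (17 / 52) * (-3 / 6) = -27060926723 / 167568481080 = -0.16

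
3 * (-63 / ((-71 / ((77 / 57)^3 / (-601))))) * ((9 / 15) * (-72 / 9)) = 76697544 / 1463401945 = 0.05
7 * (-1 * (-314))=2198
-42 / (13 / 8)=-336 / 13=-25.85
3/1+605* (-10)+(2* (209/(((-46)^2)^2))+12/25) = -338412835439/55968200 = -6046.52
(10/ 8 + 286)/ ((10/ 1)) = 1149/ 40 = 28.72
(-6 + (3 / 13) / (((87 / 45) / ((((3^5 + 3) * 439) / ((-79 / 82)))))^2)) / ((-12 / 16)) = -70578019198394776 / 68232853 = -1034370044.56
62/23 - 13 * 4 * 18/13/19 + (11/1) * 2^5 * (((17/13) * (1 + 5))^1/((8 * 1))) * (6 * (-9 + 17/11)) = -87727846/5681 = -15442.32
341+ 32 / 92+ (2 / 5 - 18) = 37231 / 115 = 323.75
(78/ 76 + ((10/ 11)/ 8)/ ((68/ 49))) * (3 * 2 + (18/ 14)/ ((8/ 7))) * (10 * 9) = 8504865/ 11968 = 710.63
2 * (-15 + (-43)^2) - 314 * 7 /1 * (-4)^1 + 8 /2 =12464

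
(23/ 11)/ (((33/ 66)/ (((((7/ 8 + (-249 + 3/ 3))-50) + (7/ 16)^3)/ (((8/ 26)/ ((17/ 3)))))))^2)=1662898859660529023/ 6643777536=250294181.38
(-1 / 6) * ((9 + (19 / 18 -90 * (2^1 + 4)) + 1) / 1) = 9521 / 108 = 88.16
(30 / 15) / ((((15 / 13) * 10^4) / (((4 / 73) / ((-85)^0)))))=13 / 1368750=0.00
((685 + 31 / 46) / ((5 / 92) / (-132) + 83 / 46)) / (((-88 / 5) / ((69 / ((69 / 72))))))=-34064280 / 21907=-1554.95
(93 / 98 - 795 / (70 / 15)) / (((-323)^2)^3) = -8301 / 55643086741361161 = -0.00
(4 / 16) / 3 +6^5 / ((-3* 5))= -31099 / 60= -518.32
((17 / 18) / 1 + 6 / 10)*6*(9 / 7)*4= 1668 / 35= 47.66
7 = 7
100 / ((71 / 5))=500 / 71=7.04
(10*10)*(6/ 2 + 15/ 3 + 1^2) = 900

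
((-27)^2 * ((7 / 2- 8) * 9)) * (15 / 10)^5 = -224201.67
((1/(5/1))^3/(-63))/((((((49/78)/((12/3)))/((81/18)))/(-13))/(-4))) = -8112/42875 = -0.19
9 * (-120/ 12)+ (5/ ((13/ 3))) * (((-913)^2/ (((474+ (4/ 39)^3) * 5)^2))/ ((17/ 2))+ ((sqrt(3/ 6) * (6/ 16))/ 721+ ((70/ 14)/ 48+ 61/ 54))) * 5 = -40052491673160158687/ 483835493818774800+ 225 * sqrt(2)/ 149968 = -82.78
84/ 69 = 28/ 23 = 1.22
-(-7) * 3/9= 7/3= 2.33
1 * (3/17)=3/17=0.18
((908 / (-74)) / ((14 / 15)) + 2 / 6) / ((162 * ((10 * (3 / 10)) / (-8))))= 39824 / 188811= 0.21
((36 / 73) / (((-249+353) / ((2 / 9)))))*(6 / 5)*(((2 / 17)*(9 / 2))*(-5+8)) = 162 / 80665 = 0.00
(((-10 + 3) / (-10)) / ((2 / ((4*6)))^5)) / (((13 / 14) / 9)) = 109734912 / 65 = 1688229.42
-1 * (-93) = 93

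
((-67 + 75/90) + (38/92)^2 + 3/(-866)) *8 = -362823682/687171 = -528.00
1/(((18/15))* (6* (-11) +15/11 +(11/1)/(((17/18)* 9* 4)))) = -935/72159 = -0.01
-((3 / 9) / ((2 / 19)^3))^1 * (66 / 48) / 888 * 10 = -377245 / 85248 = -4.43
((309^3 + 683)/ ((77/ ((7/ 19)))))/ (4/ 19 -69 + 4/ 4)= -3688039/ 1771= -2082.46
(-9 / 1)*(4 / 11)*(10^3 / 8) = -4500 / 11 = -409.09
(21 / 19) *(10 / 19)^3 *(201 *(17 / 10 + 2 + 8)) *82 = 4049627400 / 130321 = 31074.25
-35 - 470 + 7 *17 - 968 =-1354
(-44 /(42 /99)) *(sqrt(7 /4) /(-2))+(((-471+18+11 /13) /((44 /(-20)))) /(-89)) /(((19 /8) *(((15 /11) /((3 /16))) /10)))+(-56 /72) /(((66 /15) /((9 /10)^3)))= -141780361 /96725200+363 *sqrt(7) /14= 67.13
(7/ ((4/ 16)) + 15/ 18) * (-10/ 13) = -865/ 39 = -22.18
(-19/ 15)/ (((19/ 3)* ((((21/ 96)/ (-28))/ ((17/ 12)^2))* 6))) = 1156/ 135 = 8.56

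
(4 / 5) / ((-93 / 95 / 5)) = -380 / 93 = -4.09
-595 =-595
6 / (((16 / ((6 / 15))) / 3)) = 9 / 20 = 0.45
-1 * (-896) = 896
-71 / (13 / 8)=-43.69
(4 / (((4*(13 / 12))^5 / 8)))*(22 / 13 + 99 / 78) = 299376 / 4826809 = 0.06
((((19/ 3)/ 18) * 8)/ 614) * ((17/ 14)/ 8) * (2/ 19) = 17/ 232092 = 0.00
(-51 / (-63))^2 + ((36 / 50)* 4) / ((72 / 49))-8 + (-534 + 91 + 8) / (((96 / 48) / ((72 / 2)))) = -86385116 / 11025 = -7835.38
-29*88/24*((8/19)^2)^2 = -1306624/390963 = -3.34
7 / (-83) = -7 / 83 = -0.08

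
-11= -11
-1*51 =-51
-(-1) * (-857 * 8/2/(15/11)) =-37708/15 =-2513.87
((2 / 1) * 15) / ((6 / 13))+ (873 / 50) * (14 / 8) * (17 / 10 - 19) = -927203 / 2000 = -463.60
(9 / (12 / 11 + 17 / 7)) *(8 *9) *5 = 249480 / 271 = 920.59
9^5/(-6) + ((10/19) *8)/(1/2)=-373657/38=-9833.08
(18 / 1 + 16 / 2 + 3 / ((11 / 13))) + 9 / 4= 1399 / 44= 31.80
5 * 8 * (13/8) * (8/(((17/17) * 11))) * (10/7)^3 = 137.82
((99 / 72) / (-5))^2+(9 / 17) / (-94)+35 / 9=45549311 / 11505600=3.96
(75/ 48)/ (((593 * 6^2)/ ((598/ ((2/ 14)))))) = 52325/ 170784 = 0.31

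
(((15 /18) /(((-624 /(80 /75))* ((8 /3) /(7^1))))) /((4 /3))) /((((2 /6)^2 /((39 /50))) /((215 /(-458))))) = 2709 /293120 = 0.01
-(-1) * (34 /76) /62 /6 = 17 /14136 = 0.00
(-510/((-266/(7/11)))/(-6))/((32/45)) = -0.29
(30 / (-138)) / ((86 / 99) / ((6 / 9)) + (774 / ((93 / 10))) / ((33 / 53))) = -5115 / 3175679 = -0.00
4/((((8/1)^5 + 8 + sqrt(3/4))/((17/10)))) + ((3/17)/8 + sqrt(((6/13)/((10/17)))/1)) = -68 * sqrt(3)/21485323505 + 65062195411/2922003996680 + sqrt(3315)/65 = 0.91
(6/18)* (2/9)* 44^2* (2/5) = 7744/135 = 57.36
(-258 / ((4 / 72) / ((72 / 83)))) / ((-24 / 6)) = 83592 / 83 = 1007.13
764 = 764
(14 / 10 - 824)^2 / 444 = 1524.03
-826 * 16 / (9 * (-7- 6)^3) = 13216 / 19773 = 0.67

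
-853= -853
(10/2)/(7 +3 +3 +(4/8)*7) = 10/33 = 0.30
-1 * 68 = -68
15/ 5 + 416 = 419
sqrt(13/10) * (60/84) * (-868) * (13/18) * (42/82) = -2821 * sqrt(130)/123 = -261.50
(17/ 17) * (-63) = -63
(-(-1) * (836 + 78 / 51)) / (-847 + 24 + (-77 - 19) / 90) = -213570 / 210137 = -1.02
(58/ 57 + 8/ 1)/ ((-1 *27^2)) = -514/ 41553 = -0.01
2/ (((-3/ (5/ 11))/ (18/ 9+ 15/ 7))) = -290/ 231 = -1.26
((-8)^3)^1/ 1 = -512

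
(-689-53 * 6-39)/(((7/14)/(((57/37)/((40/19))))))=-566409/370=-1530.84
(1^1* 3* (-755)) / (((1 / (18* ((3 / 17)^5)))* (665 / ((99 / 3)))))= -65386926 / 188840981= -0.35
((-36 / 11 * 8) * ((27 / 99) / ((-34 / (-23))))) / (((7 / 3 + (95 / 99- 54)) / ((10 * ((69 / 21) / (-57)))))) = -0.05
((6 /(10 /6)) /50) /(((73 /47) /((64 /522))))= 1504 /264625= 0.01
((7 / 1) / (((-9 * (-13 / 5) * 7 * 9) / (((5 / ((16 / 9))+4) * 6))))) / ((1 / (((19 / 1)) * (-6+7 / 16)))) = -921595 / 44928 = -20.51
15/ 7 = 2.14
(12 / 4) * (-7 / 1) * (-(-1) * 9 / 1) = -189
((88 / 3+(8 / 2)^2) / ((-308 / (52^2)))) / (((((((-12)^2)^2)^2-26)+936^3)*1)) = -45968 / 144375869253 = -0.00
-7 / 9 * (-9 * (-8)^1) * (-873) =48888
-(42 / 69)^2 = -196 / 529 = -0.37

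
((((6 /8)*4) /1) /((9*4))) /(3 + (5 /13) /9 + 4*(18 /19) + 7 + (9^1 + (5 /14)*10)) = 5187 /1643468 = 0.00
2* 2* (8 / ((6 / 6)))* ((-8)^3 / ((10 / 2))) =-16384 / 5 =-3276.80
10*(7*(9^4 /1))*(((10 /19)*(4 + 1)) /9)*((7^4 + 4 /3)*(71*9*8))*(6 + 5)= 344677052412000 /19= 18140897495368.42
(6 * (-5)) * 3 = -90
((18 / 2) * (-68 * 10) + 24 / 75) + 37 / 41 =-6271747 / 1025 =-6118.78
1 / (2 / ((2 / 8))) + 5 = 41 / 8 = 5.12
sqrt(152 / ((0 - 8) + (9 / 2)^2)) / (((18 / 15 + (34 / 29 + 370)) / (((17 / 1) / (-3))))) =-4930 * sqrt(38) / 566937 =-0.05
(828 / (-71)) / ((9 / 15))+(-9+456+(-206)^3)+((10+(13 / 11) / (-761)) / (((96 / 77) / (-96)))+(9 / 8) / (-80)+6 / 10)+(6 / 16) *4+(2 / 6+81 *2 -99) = -181380104202001 / 20747904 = -8742092.90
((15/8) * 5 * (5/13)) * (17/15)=425/104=4.09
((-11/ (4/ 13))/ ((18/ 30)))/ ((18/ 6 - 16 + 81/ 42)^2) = -7007/ 14415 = -0.49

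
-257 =-257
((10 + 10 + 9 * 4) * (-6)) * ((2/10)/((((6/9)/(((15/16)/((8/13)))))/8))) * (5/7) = -1755/2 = -877.50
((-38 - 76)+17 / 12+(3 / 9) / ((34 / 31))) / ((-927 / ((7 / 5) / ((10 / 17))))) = 3563 / 12360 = 0.29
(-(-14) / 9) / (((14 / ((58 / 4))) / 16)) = 232 / 9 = 25.78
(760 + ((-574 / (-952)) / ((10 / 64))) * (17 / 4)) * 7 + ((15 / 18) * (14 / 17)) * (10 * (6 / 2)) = 463708 / 85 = 5455.39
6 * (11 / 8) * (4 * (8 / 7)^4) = 135168 / 2401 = 56.30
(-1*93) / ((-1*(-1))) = -93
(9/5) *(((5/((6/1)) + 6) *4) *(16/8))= 492/5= 98.40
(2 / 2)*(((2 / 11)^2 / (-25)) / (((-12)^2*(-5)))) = 1 / 544500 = 0.00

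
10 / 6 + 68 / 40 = 101 / 30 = 3.37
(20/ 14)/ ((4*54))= 5/ 756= 0.01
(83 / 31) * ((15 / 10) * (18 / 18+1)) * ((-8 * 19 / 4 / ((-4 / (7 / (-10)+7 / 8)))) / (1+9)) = 33117 / 24800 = 1.34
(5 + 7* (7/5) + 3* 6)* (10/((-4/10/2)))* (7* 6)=-68880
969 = 969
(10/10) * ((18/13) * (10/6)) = 30/13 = 2.31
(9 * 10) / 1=90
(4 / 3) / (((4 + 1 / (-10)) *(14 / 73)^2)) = 9.30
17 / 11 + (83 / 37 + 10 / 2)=3577 / 407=8.79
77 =77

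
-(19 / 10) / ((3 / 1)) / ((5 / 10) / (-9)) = 57 / 5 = 11.40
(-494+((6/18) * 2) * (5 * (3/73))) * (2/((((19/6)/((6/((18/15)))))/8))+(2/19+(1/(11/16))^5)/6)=-8725880538076/670133211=-13021.11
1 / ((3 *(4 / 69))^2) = 529 / 16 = 33.06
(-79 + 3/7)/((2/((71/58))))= -19525/406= -48.09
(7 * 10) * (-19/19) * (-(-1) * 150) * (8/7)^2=-96000/7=-13714.29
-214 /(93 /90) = -6420 /31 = -207.10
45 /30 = 1.50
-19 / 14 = -1.36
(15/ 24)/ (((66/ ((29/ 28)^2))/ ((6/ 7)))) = 4205/ 482944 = 0.01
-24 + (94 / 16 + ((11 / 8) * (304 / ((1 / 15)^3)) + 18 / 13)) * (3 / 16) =440116329 / 1664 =264492.99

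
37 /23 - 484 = -482.39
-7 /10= -0.70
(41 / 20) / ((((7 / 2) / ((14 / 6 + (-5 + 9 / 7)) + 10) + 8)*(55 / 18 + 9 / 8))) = 267156 / 4579715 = 0.06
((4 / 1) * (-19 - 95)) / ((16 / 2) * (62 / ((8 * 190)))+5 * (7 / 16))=-693120 / 3821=-181.40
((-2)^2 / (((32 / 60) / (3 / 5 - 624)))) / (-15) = 3117 / 10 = 311.70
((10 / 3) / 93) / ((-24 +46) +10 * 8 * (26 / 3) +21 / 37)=74 / 1478049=0.00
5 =5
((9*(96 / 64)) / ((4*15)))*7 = 63 / 40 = 1.58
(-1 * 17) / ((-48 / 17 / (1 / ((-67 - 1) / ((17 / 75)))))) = -289 / 14400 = -0.02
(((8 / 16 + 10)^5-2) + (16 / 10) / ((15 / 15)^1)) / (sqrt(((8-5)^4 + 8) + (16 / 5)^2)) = 20420441* sqrt(2481) / 79392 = 12811.55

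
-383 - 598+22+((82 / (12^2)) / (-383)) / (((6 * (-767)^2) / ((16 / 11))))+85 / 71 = -4550723092503067 / 4751210804769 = -957.80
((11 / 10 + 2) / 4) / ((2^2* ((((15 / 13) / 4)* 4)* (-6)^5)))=-403 / 18662400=-0.00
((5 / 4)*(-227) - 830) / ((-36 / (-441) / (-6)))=654885 / 8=81860.62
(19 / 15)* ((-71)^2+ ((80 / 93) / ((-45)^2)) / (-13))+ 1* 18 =47029912301 / 7344675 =6403.27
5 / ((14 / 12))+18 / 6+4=79 / 7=11.29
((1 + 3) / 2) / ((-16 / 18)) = -9 / 4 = -2.25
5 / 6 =0.83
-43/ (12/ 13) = -559/ 12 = -46.58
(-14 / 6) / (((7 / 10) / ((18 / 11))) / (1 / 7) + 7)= -60 / 257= -0.23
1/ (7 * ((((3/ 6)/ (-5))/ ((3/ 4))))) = -15/ 14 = -1.07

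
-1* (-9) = 9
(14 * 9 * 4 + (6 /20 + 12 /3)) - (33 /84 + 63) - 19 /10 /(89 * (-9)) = 49892153 /112140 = 444.91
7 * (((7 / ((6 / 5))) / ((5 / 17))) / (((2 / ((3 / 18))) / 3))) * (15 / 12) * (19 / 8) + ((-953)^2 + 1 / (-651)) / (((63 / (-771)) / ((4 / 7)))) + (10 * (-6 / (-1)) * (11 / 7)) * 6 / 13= -2022708035955967 / 318479616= -6351138.14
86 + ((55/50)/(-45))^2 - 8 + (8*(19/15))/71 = 1123505591/14377500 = 78.14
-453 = -453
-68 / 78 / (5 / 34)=-1156 / 195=-5.93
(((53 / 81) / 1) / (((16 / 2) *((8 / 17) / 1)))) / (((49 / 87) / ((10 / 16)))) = 130645 / 677376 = 0.19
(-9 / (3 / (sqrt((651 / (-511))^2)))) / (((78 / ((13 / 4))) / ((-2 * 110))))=5115 / 146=35.03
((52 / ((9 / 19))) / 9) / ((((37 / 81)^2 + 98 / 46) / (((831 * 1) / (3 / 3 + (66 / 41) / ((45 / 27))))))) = 6030055935 / 2735564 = 2204.32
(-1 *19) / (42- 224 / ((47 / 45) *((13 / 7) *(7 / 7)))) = 11609 / 44898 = 0.26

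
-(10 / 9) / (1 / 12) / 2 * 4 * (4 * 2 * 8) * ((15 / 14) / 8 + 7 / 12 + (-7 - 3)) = 998080 / 63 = 15842.54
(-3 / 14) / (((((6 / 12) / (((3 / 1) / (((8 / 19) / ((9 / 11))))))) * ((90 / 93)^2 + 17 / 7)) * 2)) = -1478979 / 3984112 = -0.37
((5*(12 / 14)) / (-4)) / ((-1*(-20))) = -0.05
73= 73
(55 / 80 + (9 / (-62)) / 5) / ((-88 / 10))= -1633 / 21824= -0.07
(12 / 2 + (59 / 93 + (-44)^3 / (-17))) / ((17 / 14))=111056414 / 26877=4132.02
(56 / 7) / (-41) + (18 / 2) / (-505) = -4409 / 20705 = -0.21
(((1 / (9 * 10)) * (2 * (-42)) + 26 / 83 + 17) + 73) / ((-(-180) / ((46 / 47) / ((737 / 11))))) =1279697 / 176422725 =0.01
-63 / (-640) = 63 / 640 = 0.10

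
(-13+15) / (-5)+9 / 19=7 / 95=0.07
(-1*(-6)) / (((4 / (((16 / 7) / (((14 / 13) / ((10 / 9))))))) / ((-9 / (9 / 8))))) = -4160 / 147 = -28.30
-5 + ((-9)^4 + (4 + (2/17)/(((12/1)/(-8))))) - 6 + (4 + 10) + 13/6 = 223383/34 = 6570.09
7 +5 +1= 13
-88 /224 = -11 /28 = -0.39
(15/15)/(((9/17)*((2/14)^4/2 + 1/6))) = 40817/3606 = 11.32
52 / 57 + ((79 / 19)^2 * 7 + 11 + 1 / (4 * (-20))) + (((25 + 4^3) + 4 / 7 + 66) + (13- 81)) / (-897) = 24085027121 / 181337520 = 132.82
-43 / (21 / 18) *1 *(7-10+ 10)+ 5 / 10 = -515 / 2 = -257.50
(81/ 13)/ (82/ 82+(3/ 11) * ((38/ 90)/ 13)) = 13365/ 2164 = 6.18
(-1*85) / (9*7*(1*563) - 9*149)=-85 / 34128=-0.00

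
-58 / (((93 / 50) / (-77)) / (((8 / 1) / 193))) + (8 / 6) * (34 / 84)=100.07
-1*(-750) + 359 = 1109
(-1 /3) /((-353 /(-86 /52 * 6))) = -43 /4589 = -0.01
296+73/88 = 296.83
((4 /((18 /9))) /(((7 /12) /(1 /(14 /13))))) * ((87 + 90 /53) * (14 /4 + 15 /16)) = 13017069 /10388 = 1253.09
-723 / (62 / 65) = -46995 / 62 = -757.98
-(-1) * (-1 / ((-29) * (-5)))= -1 / 145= -0.01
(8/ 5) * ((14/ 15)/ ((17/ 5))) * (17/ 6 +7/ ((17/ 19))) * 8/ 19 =486976/ 247095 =1.97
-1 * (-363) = 363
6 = 6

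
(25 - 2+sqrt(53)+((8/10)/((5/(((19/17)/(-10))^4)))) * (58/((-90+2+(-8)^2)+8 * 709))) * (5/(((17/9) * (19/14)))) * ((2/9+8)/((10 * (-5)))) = -87814857349341031/11903726123750000 - 518 * sqrt(53)/1615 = -9.71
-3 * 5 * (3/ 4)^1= -11.25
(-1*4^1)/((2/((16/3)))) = -32/3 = -10.67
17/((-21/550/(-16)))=7123.81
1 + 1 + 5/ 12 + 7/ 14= 35/ 12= 2.92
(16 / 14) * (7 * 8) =64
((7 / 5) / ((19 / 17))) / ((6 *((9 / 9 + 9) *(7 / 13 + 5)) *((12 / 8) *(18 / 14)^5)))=26000429 / 36350564400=0.00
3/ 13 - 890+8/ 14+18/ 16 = -646517/ 728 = -888.07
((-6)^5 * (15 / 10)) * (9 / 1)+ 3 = -104973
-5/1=-5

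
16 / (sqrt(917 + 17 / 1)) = 8 * sqrt(934) / 467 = 0.52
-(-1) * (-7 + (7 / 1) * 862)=6027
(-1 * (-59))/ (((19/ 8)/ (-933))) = -440376/ 19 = -23177.68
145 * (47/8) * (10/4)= 34075/16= 2129.69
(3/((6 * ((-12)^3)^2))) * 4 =0.00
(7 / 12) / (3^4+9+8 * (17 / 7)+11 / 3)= 49 / 9500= 0.01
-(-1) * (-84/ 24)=-7/ 2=-3.50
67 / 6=11.17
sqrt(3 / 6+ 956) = 30.93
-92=-92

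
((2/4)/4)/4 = 1/32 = 0.03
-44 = -44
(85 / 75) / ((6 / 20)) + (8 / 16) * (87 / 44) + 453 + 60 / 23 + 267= 13249865 / 18216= 727.38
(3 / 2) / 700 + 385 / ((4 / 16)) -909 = 883403 / 1400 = 631.00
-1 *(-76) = 76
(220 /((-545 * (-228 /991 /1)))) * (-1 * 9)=-32703 /2071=-15.79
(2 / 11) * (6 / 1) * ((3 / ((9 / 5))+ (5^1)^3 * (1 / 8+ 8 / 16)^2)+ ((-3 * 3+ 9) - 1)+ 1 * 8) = 11039 / 176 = 62.72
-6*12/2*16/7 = -576/7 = -82.29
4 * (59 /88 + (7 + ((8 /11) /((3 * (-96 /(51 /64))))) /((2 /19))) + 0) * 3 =129277 /1408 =91.82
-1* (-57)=57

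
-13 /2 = -6.50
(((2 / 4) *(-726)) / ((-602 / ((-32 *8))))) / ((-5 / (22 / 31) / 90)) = 18399744 / 9331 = 1971.89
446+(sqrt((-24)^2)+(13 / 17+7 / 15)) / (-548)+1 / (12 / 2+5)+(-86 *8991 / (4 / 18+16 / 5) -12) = -110294009719 / 489090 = -225508.62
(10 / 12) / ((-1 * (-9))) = 5 / 54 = 0.09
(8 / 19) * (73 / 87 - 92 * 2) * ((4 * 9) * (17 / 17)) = -1529760 / 551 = -2776.33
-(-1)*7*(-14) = -98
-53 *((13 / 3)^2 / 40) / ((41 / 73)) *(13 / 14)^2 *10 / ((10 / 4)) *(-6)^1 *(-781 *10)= -86302459529 / 12054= -7159653.19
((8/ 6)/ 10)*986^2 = 1944392/ 15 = 129626.13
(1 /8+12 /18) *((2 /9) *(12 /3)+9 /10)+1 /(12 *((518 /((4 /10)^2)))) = 3961477 /2797200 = 1.42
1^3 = 1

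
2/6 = 1/3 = 0.33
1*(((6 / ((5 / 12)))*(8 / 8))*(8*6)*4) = 2764.80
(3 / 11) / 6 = 1 / 22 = 0.05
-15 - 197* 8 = -1591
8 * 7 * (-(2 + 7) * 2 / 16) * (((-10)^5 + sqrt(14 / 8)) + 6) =6299622-63 * sqrt(7) / 2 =6299538.66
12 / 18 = 2 / 3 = 0.67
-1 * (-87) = 87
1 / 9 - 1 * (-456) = 456.11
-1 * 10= -10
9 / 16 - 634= -10135 / 16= -633.44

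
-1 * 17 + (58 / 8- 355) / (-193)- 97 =-86617 / 772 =-112.20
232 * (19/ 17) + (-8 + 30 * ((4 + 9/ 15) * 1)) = 389.29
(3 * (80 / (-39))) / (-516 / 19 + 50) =-760 / 2821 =-0.27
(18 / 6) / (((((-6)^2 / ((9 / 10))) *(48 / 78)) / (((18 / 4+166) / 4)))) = 13299 / 2560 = 5.19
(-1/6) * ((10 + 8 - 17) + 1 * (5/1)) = -1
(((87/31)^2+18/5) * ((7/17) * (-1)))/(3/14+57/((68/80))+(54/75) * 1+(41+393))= -27020070/2870371499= -0.01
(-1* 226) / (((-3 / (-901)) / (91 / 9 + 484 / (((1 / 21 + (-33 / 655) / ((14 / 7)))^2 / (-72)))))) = 48331994237706336626 / 10278603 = 4702194864195.68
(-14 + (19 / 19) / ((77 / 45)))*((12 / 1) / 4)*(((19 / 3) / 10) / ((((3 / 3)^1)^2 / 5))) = -19627 / 154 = -127.45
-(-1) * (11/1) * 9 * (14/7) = 198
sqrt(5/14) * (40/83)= 20 * sqrt(70)/581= 0.29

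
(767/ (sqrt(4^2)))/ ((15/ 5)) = 767/ 12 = 63.92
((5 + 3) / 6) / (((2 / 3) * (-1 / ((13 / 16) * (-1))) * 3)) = 13 / 24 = 0.54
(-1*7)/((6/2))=-7/3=-2.33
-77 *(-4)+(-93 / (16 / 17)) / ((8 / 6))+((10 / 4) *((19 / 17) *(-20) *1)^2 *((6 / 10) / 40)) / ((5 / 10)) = 271.36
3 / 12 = 1 / 4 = 0.25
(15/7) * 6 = 12.86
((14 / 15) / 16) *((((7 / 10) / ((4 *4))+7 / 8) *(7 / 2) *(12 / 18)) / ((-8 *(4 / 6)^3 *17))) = -0.00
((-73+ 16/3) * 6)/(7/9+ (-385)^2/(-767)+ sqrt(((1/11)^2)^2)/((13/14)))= 24222627/11482853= 2.11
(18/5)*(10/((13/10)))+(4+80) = 1452/13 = 111.69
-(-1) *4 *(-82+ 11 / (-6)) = -1006 / 3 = -335.33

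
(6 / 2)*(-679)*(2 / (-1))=4074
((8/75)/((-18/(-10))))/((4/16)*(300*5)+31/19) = 38/241515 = 0.00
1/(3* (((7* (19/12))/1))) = 4/133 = 0.03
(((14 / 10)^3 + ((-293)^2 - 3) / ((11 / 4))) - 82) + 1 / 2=85629421 / 2750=31137.97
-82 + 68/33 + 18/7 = -17872/231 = -77.37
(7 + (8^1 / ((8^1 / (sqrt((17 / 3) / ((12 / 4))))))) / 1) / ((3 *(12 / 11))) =2.56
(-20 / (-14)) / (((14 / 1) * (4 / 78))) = 195 / 98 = 1.99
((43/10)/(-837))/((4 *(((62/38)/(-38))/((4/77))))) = 0.00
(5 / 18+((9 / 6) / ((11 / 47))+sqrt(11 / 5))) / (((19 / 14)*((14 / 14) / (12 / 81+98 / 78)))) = 6902*sqrt(55) / 33345+4569124 / 660231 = 8.46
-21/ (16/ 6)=-63/ 8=-7.88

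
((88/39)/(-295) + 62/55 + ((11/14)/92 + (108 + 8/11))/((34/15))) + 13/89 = 24286166790527/493246593840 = 49.24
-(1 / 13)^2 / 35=-1 / 5915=-0.00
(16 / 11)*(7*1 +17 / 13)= 1728 / 143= 12.08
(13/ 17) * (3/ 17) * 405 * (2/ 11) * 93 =2937870/ 3179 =924.15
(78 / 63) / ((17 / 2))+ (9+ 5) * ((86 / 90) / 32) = 48299 / 85680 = 0.56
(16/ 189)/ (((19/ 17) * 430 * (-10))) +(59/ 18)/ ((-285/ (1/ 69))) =-98179/ 532724850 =-0.00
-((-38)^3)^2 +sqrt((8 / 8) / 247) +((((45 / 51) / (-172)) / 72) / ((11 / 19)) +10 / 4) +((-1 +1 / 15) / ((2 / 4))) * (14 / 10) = -58106254715175127 / 19298400 +sqrt(247) / 247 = -3010936384.05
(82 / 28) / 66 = 41 / 924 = 0.04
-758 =-758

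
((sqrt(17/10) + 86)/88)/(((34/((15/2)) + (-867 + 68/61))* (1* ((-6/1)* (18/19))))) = 1159* sqrt(170)/4993636032 + 249185/1248409008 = 0.00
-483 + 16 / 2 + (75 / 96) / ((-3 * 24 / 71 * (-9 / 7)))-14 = -10127479 / 20736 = -488.40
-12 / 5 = -2.40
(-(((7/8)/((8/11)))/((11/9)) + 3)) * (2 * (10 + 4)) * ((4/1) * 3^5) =-433755/4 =-108438.75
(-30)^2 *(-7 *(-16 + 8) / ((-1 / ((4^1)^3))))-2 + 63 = -3225539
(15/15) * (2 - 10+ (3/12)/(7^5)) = -537823/67228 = -8.00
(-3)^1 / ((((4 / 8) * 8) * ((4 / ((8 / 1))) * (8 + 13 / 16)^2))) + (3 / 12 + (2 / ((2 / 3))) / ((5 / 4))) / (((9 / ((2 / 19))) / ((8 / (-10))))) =-416554 / 9443475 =-0.04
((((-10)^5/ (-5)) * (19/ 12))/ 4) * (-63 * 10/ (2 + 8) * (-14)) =6982500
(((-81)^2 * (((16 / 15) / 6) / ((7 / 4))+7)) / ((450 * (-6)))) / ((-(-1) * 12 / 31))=-624123 / 14000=-44.58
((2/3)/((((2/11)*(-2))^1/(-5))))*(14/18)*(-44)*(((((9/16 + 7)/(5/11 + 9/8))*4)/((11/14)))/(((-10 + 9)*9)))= 28696360/33777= 849.58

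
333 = 333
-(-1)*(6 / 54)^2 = 1 / 81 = 0.01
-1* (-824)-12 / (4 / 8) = 800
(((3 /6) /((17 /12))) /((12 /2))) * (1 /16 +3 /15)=0.02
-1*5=-5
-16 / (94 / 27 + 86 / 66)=-4752 / 1421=-3.34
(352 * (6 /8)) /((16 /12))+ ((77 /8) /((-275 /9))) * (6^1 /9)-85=11279 /100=112.79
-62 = -62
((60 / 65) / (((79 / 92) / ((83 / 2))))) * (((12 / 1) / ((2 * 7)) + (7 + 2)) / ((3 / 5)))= 5268840 / 7189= 732.90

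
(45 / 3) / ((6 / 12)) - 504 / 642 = 3126 / 107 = 29.21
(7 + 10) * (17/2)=289/2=144.50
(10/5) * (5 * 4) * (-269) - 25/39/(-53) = -22240895/2067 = -10759.99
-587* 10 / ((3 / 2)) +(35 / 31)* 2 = -363730 / 93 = -3911.08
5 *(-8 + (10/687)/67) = -1841110/46029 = -40.00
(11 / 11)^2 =1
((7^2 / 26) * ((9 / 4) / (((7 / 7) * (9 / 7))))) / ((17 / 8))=343 / 221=1.55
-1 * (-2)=2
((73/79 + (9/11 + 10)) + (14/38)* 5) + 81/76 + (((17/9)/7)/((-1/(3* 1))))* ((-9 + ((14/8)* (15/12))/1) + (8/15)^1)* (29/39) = 59812418381/3245402160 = 18.43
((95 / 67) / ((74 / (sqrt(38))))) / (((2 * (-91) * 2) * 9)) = -95 * sqrt(38) / 16242408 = -0.00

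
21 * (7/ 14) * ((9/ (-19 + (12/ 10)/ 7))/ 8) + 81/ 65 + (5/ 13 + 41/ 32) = 3131613/ 1370720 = 2.28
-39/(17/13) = -507/17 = -29.82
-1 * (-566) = 566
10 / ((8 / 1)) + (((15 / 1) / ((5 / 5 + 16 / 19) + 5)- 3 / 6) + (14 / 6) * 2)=7.61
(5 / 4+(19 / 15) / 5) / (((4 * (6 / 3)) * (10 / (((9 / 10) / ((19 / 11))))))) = 14883 / 1520000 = 0.01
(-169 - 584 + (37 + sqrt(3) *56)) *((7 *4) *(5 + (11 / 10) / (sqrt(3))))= -492576 / 5 + 7336 *sqrt(3) / 15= -97668.11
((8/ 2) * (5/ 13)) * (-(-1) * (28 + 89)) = 180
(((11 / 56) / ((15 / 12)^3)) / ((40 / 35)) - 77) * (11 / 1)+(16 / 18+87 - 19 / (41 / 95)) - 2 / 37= -1369091362 / 1706625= -802.22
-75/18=-25/6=-4.17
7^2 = 49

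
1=1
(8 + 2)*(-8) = -80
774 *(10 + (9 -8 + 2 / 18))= 8600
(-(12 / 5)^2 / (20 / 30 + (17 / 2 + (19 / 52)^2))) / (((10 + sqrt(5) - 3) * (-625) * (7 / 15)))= 876096 / 2593353125 - 876096 * sqrt(5) / 18153471875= 0.00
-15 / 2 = -7.50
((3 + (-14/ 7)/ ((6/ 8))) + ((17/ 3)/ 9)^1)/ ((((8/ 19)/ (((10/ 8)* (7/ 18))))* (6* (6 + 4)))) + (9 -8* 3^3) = -19313855/ 93312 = -206.98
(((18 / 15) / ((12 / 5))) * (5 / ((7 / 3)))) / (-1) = -1.07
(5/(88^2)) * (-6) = -0.00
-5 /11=-0.45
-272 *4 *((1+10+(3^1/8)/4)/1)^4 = -269999110625/16384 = -16479437.90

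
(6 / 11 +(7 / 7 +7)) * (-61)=-5734 / 11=-521.27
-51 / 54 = -0.94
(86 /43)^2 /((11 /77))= 28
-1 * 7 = -7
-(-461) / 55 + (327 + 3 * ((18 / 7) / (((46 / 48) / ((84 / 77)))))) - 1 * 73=271.16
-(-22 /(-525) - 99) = 51953 /525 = 98.96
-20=-20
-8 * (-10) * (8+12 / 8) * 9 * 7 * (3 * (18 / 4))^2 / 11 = 8726130 / 11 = 793284.55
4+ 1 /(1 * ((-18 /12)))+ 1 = 13 /3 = 4.33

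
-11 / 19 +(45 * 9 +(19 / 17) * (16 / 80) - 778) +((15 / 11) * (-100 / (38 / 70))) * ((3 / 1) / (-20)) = -5963284 / 17765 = -335.68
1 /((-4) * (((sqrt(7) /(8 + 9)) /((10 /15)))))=-17 * sqrt(7) /42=-1.07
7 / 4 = 1.75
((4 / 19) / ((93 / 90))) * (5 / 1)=600 / 589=1.02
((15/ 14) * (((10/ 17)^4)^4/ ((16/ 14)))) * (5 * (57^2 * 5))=761484375000000000000/ 48661191875666868481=15.65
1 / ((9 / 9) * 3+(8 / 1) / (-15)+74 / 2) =15 / 592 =0.03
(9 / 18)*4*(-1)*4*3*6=-144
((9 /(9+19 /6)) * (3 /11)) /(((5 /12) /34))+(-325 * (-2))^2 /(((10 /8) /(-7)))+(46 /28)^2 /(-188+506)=-592080090964577 /250246920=-2365983.53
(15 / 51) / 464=0.00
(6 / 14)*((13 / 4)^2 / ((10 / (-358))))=-162.06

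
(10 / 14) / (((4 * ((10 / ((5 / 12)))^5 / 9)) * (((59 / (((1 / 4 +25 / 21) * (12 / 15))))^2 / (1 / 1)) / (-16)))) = -14641 / 11884047114240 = -0.00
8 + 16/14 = 64/7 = 9.14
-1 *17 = -17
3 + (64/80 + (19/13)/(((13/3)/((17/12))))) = 14459/3380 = 4.28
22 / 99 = 2 / 9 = 0.22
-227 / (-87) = 2.61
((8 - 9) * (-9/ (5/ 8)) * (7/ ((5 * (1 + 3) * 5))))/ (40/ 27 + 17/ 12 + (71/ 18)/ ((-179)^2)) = 436013928/ 1253657375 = 0.35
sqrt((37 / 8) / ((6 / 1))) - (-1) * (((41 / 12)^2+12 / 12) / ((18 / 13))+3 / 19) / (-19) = -458551 / 935712+sqrt(111) / 12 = 0.39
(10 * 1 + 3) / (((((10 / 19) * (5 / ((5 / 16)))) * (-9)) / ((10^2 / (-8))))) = 1235 / 576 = 2.14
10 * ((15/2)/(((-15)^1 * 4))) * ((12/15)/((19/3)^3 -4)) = -0.00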